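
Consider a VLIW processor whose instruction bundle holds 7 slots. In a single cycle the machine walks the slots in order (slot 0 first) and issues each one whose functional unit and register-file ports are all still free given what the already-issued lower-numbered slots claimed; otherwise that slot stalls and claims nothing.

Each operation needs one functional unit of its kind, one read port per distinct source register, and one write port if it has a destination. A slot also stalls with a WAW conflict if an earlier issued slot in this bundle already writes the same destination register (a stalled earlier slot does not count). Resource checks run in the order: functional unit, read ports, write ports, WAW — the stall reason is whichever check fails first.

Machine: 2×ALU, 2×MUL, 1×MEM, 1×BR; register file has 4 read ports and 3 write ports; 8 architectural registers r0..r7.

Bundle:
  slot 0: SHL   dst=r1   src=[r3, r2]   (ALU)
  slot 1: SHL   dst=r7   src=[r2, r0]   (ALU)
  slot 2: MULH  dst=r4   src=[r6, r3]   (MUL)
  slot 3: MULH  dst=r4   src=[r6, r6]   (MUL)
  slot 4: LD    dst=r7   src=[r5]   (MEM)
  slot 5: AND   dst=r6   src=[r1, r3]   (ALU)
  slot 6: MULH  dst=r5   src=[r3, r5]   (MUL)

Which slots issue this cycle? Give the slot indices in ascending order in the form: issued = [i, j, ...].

issued = [0, 1]

#0 ALU src=r3,r2 dispatched  <A:1 Mu:2 Ld:1 B:1 rd:2 wr:2>
#1 ALU src=r2,r0 dispatched  <A:0 Mu:2 Ld:1 B:1 rd:0 wr:1>
#2 MUL src=r6,r3 held:RD_PORT  <A:0 Mu:2 Ld:1 B:1 rd:0 wr:1>
#3 MUL src=r6,r6 held:RD_PORT  <A:0 Mu:2 Ld:1 B:1 rd:0 wr:1>
#4 MEM src=r5 held:RD_PORT  <A:0 Mu:2 Ld:1 B:1 rd:0 wr:1>
#5 ALU src=r1,r3 held:FU  <A:0 Mu:2 Ld:1 B:1 rd:0 wr:1>
#6 MUL src=r3,r5 held:RD_PORT  <A:0 Mu:2 Ld:1 B:1 rd:0 wr:1>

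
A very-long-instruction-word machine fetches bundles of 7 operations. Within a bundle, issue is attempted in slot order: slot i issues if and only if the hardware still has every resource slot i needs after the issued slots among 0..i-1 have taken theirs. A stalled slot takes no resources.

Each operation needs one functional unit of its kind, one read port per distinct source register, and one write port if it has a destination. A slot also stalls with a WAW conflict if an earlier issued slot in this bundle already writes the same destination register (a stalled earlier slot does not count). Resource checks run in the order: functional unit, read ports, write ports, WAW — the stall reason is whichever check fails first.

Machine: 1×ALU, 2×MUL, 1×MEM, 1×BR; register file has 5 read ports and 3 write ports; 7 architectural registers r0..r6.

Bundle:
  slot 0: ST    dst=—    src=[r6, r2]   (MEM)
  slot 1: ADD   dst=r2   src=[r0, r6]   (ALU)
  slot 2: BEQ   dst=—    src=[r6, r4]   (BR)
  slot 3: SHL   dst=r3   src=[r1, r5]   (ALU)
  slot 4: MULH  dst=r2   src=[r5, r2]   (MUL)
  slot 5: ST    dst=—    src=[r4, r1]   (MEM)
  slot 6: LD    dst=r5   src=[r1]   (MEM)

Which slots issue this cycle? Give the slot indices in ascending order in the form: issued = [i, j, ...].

issued = [0, 1]

(0) want 1×MEM +2rd +0wr — yes → AL1|MU2|ME0|BR1|rd3|wr3
(1) want 1×ALU +2rd +1wr — yes → AL0|MU2|ME0|BR1|rd1|wr2
(2) want 1×BR +2rd +0wr — RD_PORT → AL0|MU2|ME0|BR1|rd1|wr2
(3) want 1×ALU +2rd +1wr — FU → AL0|MU2|ME0|BR1|rd1|wr2
(4) want 1×MUL +2rd +1wr — RD_PORT → AL0|MU2|ME0|BR1|rd1|wr2
(5) want 1×MEM +2rd +0wr — FU → AL0|MU2|ME0|BR1|rd1|wr2
(6) want 1×MEM +1rd +1wr — FU → AL0|MU2|ME0|BR1|rd1|wr2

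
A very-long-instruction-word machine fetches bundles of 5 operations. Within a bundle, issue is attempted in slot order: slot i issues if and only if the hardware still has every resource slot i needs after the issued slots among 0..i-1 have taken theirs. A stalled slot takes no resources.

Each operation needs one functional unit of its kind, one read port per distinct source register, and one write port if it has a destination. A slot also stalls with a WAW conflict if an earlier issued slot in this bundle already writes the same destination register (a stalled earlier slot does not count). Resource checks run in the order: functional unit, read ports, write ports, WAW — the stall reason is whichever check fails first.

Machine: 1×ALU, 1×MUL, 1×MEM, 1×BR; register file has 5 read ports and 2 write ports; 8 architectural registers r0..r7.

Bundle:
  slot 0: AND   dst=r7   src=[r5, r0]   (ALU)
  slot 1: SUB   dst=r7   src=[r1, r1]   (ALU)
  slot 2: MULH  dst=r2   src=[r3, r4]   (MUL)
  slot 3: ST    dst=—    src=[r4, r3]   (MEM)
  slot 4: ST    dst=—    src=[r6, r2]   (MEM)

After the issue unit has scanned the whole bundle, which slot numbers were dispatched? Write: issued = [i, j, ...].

issued = [0, 2]

[0] ALU needs rd=2 wr=1: ok; after: ALU=0 MUL=1 MEM=1 BR=1, R=3, W=1
[1] ALU needs rd=1 wr=1: FU; after: ALU=0 MUL=1 MEM=1 BR=1, R=3, W=1
[2] MUL needs rd=2 wr=1: ok; after: ALU=0 MUL=0 MEM=1 BR=1, R=1, W=0
[3] MEM needs rd=2 wr=0: RD_PORT; after: ALU=0 MUL=0 MEM=1 BR=1, R=1, W=0
[4] MEM needs rd=2 wr=0: RD_PORT; after: ALU=0 MUL=0 MEM=1 BR=1, R=1, W=0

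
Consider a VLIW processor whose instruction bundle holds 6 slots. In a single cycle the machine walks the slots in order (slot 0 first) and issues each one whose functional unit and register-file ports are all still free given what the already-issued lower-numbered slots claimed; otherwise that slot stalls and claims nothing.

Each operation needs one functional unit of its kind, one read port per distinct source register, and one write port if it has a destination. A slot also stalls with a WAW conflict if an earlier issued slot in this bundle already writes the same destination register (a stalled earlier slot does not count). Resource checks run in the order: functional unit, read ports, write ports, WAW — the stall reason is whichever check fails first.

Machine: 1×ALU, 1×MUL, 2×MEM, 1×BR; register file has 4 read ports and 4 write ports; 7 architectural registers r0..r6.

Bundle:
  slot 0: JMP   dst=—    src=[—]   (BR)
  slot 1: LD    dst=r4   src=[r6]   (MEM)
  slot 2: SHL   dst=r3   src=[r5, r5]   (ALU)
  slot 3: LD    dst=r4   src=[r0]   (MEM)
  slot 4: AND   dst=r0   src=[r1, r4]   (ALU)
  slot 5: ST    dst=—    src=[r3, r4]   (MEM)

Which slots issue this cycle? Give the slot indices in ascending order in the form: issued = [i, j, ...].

issued = [0, 1, 2, 5]

[0] BR needs rd=0 wr=0: ok; after: ALU=1 MUL=1 MEM=2 BR=0, R=4, W=4
[1] MEM needs rd=1 wr=1: ok; after: ALU=1 MUL=1 MEM=1 BR=0, R=3, W=3
[2] ALU needs rd=1 wr=1: ok; after: ALU=0 MUL=1 MEM=1 BR=0, R=2, W=2
[3] MEM needs rd=1 wr=1: WAW; after: ALU=0 MUL=1 MEM=1 BR=0, R=2, W=2
[4] ALU needs rd=2 wr=1: FU; after: ALU=0 MUL=1 MEM=1 BR=0, R=2, W=2
[5] MEM needs rd=2 wr=0: ok; after: ALU=0 MUL=1 MEM=0 BR=0, R=0, W=2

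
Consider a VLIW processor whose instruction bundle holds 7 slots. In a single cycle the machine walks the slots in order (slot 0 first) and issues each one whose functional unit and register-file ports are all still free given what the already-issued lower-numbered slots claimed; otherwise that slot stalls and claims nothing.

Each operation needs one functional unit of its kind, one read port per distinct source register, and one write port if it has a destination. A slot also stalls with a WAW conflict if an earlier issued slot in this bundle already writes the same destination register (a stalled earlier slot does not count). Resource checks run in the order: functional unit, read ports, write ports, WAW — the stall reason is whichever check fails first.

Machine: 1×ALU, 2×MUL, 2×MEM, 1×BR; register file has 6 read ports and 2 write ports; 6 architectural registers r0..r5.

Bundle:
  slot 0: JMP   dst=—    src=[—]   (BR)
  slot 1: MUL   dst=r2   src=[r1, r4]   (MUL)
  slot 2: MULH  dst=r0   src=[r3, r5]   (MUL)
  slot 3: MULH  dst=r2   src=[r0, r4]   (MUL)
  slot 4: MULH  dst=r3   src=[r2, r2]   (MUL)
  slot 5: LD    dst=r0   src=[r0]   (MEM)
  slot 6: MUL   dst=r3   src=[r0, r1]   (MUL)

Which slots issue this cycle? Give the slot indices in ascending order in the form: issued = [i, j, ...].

[0] BR needs rd=0 wr=0: ok; after: ALU=1 MUL=2 MEM=2 BR=0, R=6, W=2
[1] MUL needs rd=2 wr=1: ok; after: ALU=1 MUL=1 MEM=2 BR=0, R=4, W=1
[2] MUL needs rd=2 wr=1: ok; after: ALU=1 MUL=0 MEM=2 BR=0, R=2, W=0
[3] MUL needs rd=2 wr=1: FU; after: ALU=1 MUL=0 MEM=2 BR=0, R=2, W=0
[4] MUL needs rd=1 wr=1: FU; after: ALU=1 MUL=0 MEM=2 BR=0, R=2, W=0
[5] MEM needs rd=1 wr=1: WR_PORT; after: ALU=1 MUL=0 MEM=2 BR=0, R=2, W=0
[6] MUL needs rd=2 wr=1: FU; after: ALU=1 MUL=0 MEM=2 BR=0, R=2, W=0

issued = [0, 1, 2]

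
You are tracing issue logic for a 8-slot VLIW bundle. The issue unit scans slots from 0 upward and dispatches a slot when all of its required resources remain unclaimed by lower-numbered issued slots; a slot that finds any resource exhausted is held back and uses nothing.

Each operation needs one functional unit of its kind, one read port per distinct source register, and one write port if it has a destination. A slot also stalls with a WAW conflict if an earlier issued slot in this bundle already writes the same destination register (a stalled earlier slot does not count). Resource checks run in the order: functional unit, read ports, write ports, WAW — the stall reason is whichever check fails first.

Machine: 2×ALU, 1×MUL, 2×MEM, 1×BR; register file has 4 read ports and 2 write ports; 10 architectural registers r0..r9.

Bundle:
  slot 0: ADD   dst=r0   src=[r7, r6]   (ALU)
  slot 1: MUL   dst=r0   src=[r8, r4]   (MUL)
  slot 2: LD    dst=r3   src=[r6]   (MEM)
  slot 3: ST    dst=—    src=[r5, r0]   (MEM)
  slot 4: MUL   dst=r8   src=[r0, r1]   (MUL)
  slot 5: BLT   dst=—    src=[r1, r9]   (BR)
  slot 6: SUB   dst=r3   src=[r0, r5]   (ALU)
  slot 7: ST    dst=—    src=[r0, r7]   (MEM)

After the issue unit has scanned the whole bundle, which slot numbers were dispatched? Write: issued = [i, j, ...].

issued = [0, 2]

#0 ALU src=r7,r6 dispatched  <A:1 Mu:1 Ld:2 B:1 rd:2 wr:1>
#1 MUL src=r8,r4 held:WAW  <A:1 Mu:1 Ld:2 B:1 rd:2 wr:1>
#2 MEM src=r6 dispatched  <A:1 Mu:1 Ld:1 B:1 rd:1 wr:0>
#3 MEM src=r5,r0 held:RD_PORT  <A:1 Mu:1 Ld:1 B:1 rd:1 wr:0>
#4 MUL src=r0,r1 held:RD_PORT  <A:1 Mu:1 Ld:1 B:1 rd:1 wr:0>
#5 BR src=r1,r9 held:RD_PORT  <A:1 Mu:1 Ld:1 B:1 rd:1 wr:0>
#6 ALU src=r0,r5 held:RD_PORT  <A:1 Mu:1 Ld:1 B:1 rd:1 wr:0>
#7 MEM src=r0,r7 held:RD_PORT  <A:1 Mu:1 Ld:1 B:1 rd:1 wr:0>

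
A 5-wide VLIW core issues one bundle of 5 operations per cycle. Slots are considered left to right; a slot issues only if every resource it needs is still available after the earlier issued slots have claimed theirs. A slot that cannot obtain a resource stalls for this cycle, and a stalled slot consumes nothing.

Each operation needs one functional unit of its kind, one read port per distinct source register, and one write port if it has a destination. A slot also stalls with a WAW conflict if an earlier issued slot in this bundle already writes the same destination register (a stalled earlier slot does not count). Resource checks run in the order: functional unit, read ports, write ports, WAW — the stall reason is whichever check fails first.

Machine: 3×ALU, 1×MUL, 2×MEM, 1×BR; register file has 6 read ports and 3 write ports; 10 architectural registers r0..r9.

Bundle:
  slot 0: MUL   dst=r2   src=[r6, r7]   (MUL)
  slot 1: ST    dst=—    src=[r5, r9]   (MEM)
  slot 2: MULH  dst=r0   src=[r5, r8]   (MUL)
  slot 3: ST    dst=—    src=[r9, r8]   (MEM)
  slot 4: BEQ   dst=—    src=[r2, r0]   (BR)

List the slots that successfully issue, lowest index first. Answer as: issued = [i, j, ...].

[0] MUL needs rd=2 wr=1: ok; after: ALU=3 MUL=0 MEM=2 BR=1, R=4, W=2
[1] MEM needs rd=2 wr=0: ok; after: ALU=3 MUL=0 MEM=1 BR=1, R=2, W=2
[2] MUL needs rd=2 wr=1: FU; after: ALU=3 MUL=0 MEM=1 BR=1, R=2, W=2
[3] MEM needs rd=2 wr=0: ok; after: ALU=3 MUL=0 MEM=0 BR=1, R=0, W=2
[4] BR needs rd=2 wr=0: RD_PORT; after: ALU=3 MUL=0 MEM=0 BR=1, R=0, W=2

issued = [0, 1, 3]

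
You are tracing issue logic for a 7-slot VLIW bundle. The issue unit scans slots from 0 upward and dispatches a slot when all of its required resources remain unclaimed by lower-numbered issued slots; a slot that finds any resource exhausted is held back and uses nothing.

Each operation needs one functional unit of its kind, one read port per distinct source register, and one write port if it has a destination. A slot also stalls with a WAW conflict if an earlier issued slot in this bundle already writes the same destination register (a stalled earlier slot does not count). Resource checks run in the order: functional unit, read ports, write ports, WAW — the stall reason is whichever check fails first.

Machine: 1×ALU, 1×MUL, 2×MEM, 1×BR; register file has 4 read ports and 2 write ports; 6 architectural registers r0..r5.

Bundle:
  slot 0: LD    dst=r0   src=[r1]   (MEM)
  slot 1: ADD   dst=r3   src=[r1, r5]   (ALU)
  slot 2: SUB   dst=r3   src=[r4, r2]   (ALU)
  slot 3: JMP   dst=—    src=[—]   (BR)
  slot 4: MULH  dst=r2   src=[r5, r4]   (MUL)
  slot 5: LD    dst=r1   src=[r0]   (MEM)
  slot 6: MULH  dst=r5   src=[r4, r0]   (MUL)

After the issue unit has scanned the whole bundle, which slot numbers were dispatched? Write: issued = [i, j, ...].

#0 MEM src=r1 dispatched  <A:1 Mu:1 Ld:1 B:1 rd:3 wr:1>
#1 ALU src=r1,r5 dispatched  <A:0 Mu:1 Ld:1 B:1 rd:1 wr:0>
#2 ALU src=r4,r2 held:FU  <A:0 Mu:1 Ld:1 B:1 rd:1 wr:0>
#3 BR src=- dispatched  <A:0 Mu:1 Ld:1 B:0 rd:1 wr:0>
#4 MUL src=r5,r4 held:RD_PORT  <A:0 Mu:1 Ld:1 B:0 rd:1 wr:0>
#5 MEM src=r0 held:WR_PORT  <A:0 Mu:1 Ld:1 B:0 rd:1 wr:0>
#6 MUL src=r4,r0 held:RD_PORT  <A:0 Mu:1 Ld:1 B:0 rd:1 wr:0>

issued = [0, 1, 3]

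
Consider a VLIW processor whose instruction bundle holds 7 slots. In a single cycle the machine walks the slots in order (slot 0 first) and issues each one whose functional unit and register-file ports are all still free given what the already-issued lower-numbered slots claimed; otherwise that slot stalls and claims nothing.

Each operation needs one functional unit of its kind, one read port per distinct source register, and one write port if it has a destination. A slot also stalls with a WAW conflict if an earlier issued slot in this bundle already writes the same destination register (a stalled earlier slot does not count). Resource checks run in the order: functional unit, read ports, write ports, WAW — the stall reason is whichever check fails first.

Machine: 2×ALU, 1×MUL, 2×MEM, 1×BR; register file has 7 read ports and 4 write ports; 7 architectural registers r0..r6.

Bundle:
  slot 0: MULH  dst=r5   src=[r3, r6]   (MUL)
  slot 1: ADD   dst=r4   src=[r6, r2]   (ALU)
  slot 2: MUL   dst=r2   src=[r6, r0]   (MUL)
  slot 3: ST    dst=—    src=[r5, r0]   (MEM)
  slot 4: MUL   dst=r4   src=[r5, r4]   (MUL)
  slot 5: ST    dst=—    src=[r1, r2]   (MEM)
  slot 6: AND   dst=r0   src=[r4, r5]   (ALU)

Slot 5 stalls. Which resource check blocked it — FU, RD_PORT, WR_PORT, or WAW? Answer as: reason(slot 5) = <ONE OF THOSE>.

(0) want 1×MUL +2rd +1wr — yes → AL2|MU0|ME2|BR1|rd5|wr3
(1) want 1×ALU +2rd +1wr — yes → AL1|MU0|ME2|BR1|rd3|wr2
(2) want 1×MUL +2rd +1wr — FU → AL1|MU0|ME2|BR1|rd3|wr2
(3) want 1×MEM +2rd +0wr — yes → AL1|MU0|ME1|BR1|rd1|wr2
(4) want 1×MUL +2rd +1wr — FU → AL1|MU0|ME1|BR1|rd1|wr2
(5) want 1×MEM +2rd +0wr — RD_PORT → AL1|MU0|ME1|BR1|rd1|wr2
(6) want 1×ALU +2rd +1wr — RD_PORT → AL1|MU0|ME1|BR1|rd1|wr2

reason(slot 5) = RD_PORT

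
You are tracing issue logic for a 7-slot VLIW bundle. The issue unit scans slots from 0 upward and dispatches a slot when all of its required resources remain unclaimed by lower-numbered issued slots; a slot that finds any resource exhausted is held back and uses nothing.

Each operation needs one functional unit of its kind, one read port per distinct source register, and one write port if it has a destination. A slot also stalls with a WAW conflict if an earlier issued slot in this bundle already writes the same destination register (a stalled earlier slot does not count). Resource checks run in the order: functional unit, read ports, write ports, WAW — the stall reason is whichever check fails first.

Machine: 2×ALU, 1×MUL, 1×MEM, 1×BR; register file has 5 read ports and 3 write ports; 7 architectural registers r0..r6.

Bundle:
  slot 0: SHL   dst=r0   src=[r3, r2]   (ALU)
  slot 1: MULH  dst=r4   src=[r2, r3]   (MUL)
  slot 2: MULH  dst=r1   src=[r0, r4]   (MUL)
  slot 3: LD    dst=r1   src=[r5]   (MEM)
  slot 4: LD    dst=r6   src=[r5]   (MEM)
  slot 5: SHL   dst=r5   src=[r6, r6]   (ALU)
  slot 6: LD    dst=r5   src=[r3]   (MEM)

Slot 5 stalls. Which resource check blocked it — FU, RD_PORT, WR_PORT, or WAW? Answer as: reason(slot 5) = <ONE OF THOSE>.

reason(slot 5) = RD_PORT

  0. ALU→r0 ⇒ go  {1A/1Mu/1Ld/1B | 3r 2w}
  1. MUL→r4 ⇒ go  {1A/0Mu/1Ld/1B | 1r 1w}
  2. MUL→r1 ⇒ no(FU)  {1A/0Mu/1Ld/1B | 1r 1w}
  3. MEM→r1 ⇒ go  {1A/0Mu/0Ld/1B | 0r 0w}
  4. MEM→r6 ⇒ no(FU)  {1A/0Mu/0Ld/1B | 0r 0w}
  5. ALU→r5 ⇒ no(RD_PORT)  {1A/0Mu/0Ld/1B | 0r 0w}
  6. MEM→r5 ⇒ no(FU)  {1A/0Mu/0Ld/1B | 0r 0w}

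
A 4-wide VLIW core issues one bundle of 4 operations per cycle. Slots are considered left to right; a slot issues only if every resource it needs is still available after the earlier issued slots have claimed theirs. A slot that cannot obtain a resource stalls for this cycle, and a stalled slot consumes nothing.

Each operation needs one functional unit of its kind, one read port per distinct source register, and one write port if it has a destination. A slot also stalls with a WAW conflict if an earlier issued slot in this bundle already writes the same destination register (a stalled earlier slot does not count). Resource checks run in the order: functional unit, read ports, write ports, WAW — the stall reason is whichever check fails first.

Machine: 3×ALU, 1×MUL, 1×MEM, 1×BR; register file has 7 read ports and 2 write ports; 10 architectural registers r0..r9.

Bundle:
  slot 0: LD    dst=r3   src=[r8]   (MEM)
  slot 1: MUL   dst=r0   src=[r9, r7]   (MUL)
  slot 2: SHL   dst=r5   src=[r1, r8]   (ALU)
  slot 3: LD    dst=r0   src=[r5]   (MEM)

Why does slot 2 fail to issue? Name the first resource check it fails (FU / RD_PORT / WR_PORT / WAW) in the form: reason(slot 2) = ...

slot 0 (MEM): ISSUE — free A3,Mu1,Ld0,B1 rp6 wp1
slot 1 (MUL): ISSUE — free A3,Mu0,Ld0,B1 rp4 wp0
slot 2 (ALU): stall WR_PORT — free A3,Mu0,Ld0,B1 rp4 wp0
slot 3 (MEM): stall FU — free A3,Mu0,Ld0,B1 rp4 wp0

reason(slot 2) = WR_PORT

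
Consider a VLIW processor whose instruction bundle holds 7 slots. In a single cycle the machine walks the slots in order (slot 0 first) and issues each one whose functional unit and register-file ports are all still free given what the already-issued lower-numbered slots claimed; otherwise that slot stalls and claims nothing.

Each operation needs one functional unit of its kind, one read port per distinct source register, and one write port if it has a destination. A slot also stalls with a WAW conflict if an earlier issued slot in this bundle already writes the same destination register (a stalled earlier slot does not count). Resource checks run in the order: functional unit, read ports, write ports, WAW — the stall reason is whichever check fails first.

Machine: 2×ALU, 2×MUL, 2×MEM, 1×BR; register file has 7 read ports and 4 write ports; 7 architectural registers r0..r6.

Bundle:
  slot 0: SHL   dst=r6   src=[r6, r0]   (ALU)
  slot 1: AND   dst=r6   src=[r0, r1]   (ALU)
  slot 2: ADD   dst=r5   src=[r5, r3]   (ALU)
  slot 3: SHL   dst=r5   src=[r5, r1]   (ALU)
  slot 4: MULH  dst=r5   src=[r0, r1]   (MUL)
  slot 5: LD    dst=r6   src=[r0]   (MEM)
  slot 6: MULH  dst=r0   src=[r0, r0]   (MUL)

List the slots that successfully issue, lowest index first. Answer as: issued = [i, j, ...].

(0) want 1×ALU +2rd +1wr — yes → AL1|MU2|ME2|BR1|rd5|wr3
(1) want 1×ALU +2rd +1wr — WAW → AL1|MU2|ME2|BR1|rd5|wr3
(2) want 1×ALU +2rd +1wr — yes → AL0|MU2|ME2|BR1|rd3|wr2
(3) want 1×ALU +2rd +1wr — FU → AL0|MU2|ME2|BR1|rd3|wr2
(4) want 1×MUL +2rd +1wr — WAW → AL0|MU2|ME2|BR1|rd3|wr2
(5) want 1×MEM +1rd +1wr — WAW → AL0|MU2|ME2|BR1|rd3|wr2
(6) want 1×MUL +1rd +1wr — yes → AL0|MU1|ME2|BR1|rd2|wr1

issued = [0, 2, 6]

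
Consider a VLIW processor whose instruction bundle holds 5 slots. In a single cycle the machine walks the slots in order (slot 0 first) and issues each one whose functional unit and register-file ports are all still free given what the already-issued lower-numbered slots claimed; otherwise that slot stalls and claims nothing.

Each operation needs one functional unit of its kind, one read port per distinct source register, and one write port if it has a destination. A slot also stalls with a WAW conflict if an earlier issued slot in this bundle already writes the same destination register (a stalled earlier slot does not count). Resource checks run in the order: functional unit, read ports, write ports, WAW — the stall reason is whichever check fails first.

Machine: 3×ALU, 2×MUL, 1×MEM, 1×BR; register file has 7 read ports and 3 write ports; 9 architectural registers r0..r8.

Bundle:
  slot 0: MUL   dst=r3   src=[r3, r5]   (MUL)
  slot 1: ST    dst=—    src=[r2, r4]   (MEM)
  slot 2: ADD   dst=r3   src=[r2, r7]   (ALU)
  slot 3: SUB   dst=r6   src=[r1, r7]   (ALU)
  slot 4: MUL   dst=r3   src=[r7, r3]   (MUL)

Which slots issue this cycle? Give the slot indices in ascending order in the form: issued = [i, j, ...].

issued = [0, 1, 3]

#0 MUL src=r3,r5 dispatched  <A:3 Mu:1 Ld:1 B:1 rd:5 wr:2>
#1 MEM src=r2,r4 dispatched  <A:3 Mu:1 Ld:0 B:1 rd:3 wr:2>
#2 ALU src=r2,r7 held:WAW  <A:3 Mu:1 Ld:0 B:1 rd:3 wr:2>
#3 ALU src=r1,r7 dispatched  <A:2 Mu:1 Ld:0 B:1 rd:1 wr:1>
#4 MUL src=r7,r3 held:RD_PORT  <A:2 Mu:1 Ld:0 B:1 rd:1 wr:1>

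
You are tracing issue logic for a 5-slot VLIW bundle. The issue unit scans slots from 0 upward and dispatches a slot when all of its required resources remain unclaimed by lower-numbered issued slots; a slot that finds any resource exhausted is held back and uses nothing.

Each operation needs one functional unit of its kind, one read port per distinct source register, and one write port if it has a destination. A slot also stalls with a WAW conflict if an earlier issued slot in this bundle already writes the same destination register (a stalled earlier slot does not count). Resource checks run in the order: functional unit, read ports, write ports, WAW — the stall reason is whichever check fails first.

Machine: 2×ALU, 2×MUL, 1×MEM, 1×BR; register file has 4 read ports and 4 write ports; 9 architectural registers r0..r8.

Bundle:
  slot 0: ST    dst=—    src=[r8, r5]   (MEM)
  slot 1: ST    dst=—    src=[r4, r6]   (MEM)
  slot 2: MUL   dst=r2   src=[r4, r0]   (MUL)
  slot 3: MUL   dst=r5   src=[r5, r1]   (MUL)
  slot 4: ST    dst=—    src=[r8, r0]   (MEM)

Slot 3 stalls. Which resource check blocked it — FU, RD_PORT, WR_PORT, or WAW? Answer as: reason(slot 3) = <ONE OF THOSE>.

  0. MEM ⇒ go  {2A/2Mu/0Ld/1B | 2r 4w}
  1. MEM ⇒ no(FU)  {2A/2Mu/0Ld/1B | 2r 4w}
  2. MUL→r2 ⇒ go  {2A/1Mu/0Ld/1B | 0r 3w}
  3. MUL→r5 ⇒ no(RD_PORT)  {2A/1Mu/0Ld/1B | 0r 3w}
  4. MEM ⇒ no(FU)  {2A/1Mu/0Ld/1B | 0r 3w}

reason(slot 3) = RD_PORT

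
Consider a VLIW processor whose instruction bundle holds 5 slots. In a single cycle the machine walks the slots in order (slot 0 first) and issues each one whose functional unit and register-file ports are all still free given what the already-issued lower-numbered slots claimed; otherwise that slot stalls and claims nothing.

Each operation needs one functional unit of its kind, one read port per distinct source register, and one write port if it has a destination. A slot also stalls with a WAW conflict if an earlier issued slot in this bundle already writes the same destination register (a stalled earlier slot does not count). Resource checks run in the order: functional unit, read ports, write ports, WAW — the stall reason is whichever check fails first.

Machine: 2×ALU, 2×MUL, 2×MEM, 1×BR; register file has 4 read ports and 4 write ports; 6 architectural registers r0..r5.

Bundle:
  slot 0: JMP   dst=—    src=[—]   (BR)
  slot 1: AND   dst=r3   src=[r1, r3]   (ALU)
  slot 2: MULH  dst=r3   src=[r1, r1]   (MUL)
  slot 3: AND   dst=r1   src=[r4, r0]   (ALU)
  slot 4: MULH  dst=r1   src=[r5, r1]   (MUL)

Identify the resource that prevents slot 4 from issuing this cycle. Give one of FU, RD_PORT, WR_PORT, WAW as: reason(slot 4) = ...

#0 BR src=- dispatched  <A:2 Mu:2 Ld:2 B:0 rd:4 wr:4>
#1 ALU src=r1,r3 dispatched  <A:1 Mu:2 Ld:2 B:0 rd:2 wr:3>
#2 MUL src=r1,r1 held:WAW  <A:1 Mu:2 Ld:2 B:0 rd:2 wr:3>
#3 ALU src=r4,r0 dispatched  <A:0 Mu:2 Ld:2 B:0 rd:0 wr:2>
#4 MUL src=r5,r1 held:RD_PORT  <A:0 Mu:2 Ld:2 B:0 rd:0 wr:2>

reason(slot 4) = RD_PORT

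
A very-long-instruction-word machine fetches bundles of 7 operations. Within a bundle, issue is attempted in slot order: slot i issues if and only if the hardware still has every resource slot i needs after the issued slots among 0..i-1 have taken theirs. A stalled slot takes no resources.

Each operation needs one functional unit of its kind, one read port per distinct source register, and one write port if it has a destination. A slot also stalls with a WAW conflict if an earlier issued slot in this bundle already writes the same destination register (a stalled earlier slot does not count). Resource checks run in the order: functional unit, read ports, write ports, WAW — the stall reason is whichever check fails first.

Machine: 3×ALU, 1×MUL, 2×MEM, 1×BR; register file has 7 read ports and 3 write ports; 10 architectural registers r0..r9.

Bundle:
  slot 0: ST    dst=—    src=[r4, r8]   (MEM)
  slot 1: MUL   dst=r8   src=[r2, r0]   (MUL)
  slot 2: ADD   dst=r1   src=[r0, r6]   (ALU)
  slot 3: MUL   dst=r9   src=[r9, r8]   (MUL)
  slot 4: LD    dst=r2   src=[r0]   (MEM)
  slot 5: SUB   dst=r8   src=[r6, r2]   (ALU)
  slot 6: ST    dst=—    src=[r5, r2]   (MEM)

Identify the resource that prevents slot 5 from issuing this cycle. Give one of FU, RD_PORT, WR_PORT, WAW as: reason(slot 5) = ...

reason(slot 5) = RD_PORT

#0 MEM src=r4,r8 dispatched  <A:3 Mu:1 Ld:1 B:1 rd:5 wr:3>
#1 MUL src=r2,r0 dispatched  <A:3 Mu:0 Ld:1 B:1 rd:3 wr:2>
#2 ALU src=r0,r6 dispatched  <A:2 Mu:0 Ld:1 B:1 rd:1 wr:1>
#3 MUL src=r9,r8 held:FU  <A:2 Mu:0 Ld:1 B:1 rd:1 wr:1>
#4 MEM src=r0 dispatched  <A:2 Mu:0 Ld:0 B:1 rd:0 wr:0>
#5 ALU src=r6,r2 held:RD_PORT  <A:2 Mu:0 Ld:0 B:1 rd:0 wr:0>
#6 MEM src=r5,r2 held:FU  <A:2 Mu:0 Ld:0 B:1 rd:0 wr:0>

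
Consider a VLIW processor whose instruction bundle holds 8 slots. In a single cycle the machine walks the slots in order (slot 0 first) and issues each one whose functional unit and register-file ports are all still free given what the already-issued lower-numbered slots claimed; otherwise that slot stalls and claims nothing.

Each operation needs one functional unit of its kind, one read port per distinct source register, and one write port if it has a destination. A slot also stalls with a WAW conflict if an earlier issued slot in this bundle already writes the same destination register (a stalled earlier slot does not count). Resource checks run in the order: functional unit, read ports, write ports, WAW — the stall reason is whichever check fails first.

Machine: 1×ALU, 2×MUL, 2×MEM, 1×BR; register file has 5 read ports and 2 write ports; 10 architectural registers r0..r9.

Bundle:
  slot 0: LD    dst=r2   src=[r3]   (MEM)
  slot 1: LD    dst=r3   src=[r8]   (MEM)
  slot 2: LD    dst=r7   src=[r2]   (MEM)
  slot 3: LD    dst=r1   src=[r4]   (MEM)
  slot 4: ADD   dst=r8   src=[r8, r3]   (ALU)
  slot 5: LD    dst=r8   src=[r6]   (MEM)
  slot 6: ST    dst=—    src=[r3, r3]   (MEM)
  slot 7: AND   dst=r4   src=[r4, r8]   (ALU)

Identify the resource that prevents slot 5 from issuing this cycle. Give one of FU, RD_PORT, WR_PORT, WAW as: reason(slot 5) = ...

[0] MEM needs rd=1 wr=1: ok; after: ALU=1 MUL=2 MEM=1 BR=1, R=4, W=1
[1] MEM needs rd=1 wr=1: ok; after: ALU=1 MUL=2 MEM=0 BR=1, R=3, W=0
[2] MEM needs rd=1 wr=1: FU; after: ALU=1 MUL=2 MEM=0 BR=1, R=3, W=0
[3] MEM needs rd=1 wr=1: FU; after: ALU=1 MUL=2 MEM=0 BR=1, R=3, W=0
[4] ALU needs rd=2 wr=1: WR_PORT; after: ALU=1 MUL=2 MEM=0 BR=1, R=3, W=0
[5] MEM needs rd=1 wr=1: FU; after: ALU=1 MUL=2 MEM=0 BR=1, R=3, W=0
[6] MEM needs rd=1 wr=0: FU; after: ALU=1 MUL=2 MEM=0 BR=1, R=3, W=0
[7] ALU needs rd=2 wr=1: WR_PORT; after: ALU=1 MUL=2 MEM=0 BR=1, R=3, W=0

reason(slot 5) = FU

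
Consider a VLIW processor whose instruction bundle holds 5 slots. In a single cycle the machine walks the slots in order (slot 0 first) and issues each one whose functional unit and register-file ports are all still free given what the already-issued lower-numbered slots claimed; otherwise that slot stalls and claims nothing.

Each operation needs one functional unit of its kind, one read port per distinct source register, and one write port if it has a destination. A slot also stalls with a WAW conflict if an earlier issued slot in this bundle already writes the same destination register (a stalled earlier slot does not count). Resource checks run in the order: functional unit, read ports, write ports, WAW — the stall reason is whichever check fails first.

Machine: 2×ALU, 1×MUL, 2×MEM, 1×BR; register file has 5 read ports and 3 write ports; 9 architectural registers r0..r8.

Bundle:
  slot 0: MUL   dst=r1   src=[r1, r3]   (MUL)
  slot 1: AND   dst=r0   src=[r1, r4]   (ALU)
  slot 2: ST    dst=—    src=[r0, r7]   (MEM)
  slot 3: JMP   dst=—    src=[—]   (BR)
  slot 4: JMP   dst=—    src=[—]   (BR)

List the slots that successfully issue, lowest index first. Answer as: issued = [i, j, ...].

issued = [0, 1, 3]

(0) want 1×MUL +2rd +1wr — yes → AL2|MU0|ME2|BR1|rd3|wr2
(1) want 1×ALU +2rd +1wr — yes → AL1|MU0|ME2|BR1|rd1|wr1
(2) want 1×MEM +2rd +0wr — RD_PORT → AL1|MU0|ME2|BR1|rd1|wr1
(3) want 1×BR +0rd +0wr — yes → AL1|MU0|ME2|BR0|rd1|wr1
(4) want 1×BR +0rd +0wr — FU → AL1|MU0|ME2|BR0|rd1|wr1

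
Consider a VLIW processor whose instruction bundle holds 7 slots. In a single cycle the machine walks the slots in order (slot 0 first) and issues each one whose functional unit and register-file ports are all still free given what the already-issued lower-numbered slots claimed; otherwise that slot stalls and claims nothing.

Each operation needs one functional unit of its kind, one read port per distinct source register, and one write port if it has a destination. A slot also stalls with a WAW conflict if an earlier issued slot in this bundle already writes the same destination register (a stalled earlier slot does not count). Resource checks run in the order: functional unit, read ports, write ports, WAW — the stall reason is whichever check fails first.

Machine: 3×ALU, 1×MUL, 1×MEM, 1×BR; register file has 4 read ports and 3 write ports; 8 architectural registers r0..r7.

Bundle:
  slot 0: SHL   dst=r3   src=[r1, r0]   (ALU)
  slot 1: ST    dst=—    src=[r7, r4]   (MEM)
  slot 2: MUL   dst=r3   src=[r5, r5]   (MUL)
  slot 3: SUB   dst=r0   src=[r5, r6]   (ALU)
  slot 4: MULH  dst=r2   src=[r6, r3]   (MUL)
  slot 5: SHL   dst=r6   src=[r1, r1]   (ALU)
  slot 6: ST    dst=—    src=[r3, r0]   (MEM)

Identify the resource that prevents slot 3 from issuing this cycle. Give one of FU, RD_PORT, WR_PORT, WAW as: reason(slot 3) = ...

reason(slot 3) = RD_PORT

[0] ALU needs rd=2 wr=1: ok; after: ALU=2 MUL=1 MEM=1 BR=1, R=2, W=2
[1] MEM needs rd=2 wr=0: ok; after: ALU=2 MUL=1 MEM=0 BR=1, R=0, W=2
[2] MUL needs rd=1 wr=1: RD_PORT; after: ALU=2 MUL=1 MEM=0 BR=1, R=0, W=2
[3] ALU needs rd=2 wr=1: RD_PORT; after: ALU=2 MUL=1 MEM=0 BR=1, R=0, W=2
[4] MUL needs rd=2 wr=1: RD_PORT; after: ALU=2 MUL=1 MEM=0 BR=1, R=0, W=2
[5] ALU needs rd=1 wr=1: RD_PORT; after: ALU=2 MUL=1 MEM=0 BR=1, R=0, W=2
[6] MEM needs rd=2 wr=0: FU; after: ALU=2 MUL=1 MEM=0 BR=1, R=0, W=2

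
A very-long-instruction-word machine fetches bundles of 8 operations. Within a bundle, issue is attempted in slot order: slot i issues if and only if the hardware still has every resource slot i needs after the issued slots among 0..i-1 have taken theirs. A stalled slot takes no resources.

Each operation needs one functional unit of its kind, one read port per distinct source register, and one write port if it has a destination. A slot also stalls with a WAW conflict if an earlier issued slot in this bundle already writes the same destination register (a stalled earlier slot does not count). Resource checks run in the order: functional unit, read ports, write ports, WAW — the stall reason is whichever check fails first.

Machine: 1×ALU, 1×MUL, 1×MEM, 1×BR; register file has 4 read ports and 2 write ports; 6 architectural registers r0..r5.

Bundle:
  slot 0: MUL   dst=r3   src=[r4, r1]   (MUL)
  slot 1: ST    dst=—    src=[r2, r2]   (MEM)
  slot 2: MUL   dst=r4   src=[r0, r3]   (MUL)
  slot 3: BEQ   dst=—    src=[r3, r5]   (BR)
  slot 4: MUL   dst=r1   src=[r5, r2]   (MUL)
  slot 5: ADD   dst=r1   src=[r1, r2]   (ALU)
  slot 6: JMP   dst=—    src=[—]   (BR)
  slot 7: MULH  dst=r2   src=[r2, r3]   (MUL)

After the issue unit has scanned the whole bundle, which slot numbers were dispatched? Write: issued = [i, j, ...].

#0 MUL src=r4,r1 dispatched  <A:1 Mu:0 Ld:1 B:1 rd:2 wr:1>
#1 MEM src=r2,r2 dispatched  <A:1 Mu:0 Ld:0 B:1 rd:1 wr:1>
#2 MUL src=r0,r3 held:FU  <A:1 Mu:0 Ld:0 B:1 rd:1 wr:1>
#3 BR src=r3,r5 held:RD_PORT  <A:1 Mu:0 Ld:0 B:1 rd:1 wr:1>
#4 MUL src=r5,r2 held:FU  <A:1 Mu:0 Ld:0 B:1 rd:1 wr:1>
#5 ALU src=r1,r2 held:RD_PORT  <A:1 Mu:0 Ld:0 B:1 rd:1 wr:1>
#6 BR src=- dispatched  <A:1 Mu:0 Ld:0 B:0 rd:1 wr:1>
#7 MUL src=r2,r3 held:FU  <A:1 Mu:0 Ld:0 B:0 rd:1 wr:1>

issued = [0, 1, 6]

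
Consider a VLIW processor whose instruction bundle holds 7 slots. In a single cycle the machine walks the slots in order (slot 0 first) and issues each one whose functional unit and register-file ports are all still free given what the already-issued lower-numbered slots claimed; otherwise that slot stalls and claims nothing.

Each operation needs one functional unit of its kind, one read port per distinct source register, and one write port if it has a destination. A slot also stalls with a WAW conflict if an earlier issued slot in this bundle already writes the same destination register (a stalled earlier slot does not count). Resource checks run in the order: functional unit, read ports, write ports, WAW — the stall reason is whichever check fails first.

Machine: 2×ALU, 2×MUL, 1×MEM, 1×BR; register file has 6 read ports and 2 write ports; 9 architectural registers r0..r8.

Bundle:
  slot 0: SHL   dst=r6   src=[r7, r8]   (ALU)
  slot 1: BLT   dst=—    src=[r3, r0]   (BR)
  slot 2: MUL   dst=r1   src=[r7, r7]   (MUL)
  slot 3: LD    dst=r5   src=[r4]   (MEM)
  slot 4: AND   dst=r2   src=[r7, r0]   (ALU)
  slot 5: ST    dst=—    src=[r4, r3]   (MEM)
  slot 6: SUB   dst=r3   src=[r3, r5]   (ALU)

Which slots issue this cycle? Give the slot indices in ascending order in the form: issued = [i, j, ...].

issued = [0, 1, 2]

#0 ALU src=r7,r8 dispatched  <A:1 Mu:2 Ld:1 B:1 rd:4 wr:1>
#1 BR src=r3,r0 dispatched  <A:1 Mu:2 Ld:1 B:0 rd:2 wr:1>
#2 MUL src=r7,r7 dispatched  <A:1 Mu:1 Ld:1 B:0 rd:1 wr:0>
#3 MEM src=r4 held:WR_PORT  <A:1 Mu:1 Ld:1 B:0 rd:1 wr:0>
#4 ALU src=r7,r0 held:RD_PORT  <A:1 Mu:1 Ld:1 B:0 rd:1 wr:0>
#5 MEM src=r4,r3 held:RD_PORT  <A:1 Mu:1 Ld:1 B:0 rd:1 wr:0>
#6 ALU src=r3,r5 held:RD_PORT  <A:1 Mu:1 Ld:1 B:0 rd:1 wr:0>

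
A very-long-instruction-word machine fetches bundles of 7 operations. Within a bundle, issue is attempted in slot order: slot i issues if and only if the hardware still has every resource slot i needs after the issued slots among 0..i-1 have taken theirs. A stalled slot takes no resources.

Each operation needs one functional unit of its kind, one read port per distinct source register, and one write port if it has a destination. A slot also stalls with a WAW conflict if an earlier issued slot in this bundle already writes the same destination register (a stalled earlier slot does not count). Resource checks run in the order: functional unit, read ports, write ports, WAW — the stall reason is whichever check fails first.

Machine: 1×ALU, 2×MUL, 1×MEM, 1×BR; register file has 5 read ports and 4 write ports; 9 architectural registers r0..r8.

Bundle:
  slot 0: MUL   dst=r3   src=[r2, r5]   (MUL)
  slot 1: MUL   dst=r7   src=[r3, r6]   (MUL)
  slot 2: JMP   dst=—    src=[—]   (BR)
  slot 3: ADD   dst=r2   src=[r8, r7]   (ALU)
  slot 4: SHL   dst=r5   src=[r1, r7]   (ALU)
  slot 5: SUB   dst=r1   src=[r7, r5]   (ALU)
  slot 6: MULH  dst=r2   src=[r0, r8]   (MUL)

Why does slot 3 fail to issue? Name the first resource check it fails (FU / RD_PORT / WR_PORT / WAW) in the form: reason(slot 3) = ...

(0) want 1×MUL +2rd +1wr — yes → AL1|MU1|ME1|BR1|rd3|wr3
(1) want 1×MUL +2rd +1wr — yes → AL1|MU0|ME1|BR1|rd1|wr2
(2) want 1×BR +0rd +0wr — yes → AL1|MU0|ME1|BR0|rd1|wr2
(3) want 1×ALU +2rd +1wr — RD_PORT → AL1|MU0|ME1|BR0|rd1|wr2
(4) want 1×ALU +2rd +1wr — RD_PORT → AL1|MU0|ME1|BR0|rd1|wr2
(5) want 1×ALU +2rd +1wr — RD_PORT → AL1|MU0|ME1|BR0|rd1|wr2
(6) want 1×MUL +2rd +1wr — FU → AL1|MU0|ME1|BR0|rd1|wr2

reason(slot 3) = RD_PORT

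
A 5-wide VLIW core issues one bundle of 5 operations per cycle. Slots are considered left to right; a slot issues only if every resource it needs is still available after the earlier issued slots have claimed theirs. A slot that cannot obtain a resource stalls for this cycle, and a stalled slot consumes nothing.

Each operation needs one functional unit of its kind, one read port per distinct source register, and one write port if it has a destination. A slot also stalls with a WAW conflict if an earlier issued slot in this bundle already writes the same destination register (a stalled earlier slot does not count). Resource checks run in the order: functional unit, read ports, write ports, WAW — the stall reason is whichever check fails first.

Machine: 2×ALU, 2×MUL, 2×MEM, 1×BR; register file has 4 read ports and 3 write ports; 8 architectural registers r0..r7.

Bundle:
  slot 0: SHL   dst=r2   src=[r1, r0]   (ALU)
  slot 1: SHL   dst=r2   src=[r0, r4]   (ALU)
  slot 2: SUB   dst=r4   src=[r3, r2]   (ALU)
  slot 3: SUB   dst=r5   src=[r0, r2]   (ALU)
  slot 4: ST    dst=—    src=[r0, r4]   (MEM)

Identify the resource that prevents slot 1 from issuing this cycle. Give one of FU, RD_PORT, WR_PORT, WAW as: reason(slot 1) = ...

slot 0 (ALU): ISSUE — free A1,Mu2,Ld2,B1 rp2 wp2
slot 1 (ALU): stall WAW — free A1,Mu2,Ld2,B1 rp2 wp2
slot 2 (ALU): ISSUE — free A0,Mu2,Ld2,B1 rp0 wp1
slot 3 (ALU): stall FU — free A0,Mu2,Ld2,B1 rp0 wp1
slot 4 (MEM): stall RD_PORT — free A0,Mu2,Ld2,B1 rp0 wp1

reason(slot 1) = WAW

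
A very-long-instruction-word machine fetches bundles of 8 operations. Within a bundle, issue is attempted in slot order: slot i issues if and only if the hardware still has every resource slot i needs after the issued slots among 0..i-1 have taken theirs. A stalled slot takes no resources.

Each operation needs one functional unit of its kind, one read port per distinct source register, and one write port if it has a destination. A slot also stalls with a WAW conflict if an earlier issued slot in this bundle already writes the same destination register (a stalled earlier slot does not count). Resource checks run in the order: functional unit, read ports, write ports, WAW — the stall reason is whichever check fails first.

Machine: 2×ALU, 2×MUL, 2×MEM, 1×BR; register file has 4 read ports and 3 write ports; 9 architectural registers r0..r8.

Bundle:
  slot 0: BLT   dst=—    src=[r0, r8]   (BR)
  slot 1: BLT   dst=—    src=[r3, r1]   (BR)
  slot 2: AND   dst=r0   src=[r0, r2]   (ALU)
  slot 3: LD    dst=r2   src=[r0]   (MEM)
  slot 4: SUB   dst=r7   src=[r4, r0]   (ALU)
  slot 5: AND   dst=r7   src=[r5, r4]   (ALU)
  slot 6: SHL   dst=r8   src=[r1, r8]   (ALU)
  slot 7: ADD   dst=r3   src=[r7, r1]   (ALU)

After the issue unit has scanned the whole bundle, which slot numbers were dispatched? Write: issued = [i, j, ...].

issued = [0, 2]

#0 BR src=r0,r8 dispatched  <A:2 Mu:2 Ld:2 B:0 rd:2 wr:3>
#1 BR src=r3,r1 held:FU  <A:2 Mu:2 Ld:2 B:0 rd:2 wr:3>
#2 ALU src=r0,r2 dispatched  <A:1 Mu:2 Ld:2 B:0 rd:0 wr:2>
#3 MEM src=r0 held:RD_PORT  <A:1 Mu:2 Ld:2 B:0 rd:0 wr:2>
#4 ALU src=r4,r0 held:RD_PORT  <A:1 Mu:2 Ld:2 B:0 rd:0 wr:2>
#5 ALU src=r5,r4 held:RD_PORT  <A:1 Mu:2 Ld:2 B:0 rd:0 wr:2>
#6 ALU src=r1,r8 held:RD_PORT  <A:1 Mu:2 Ld:2 B:0 rd:0 wr:2>
#7 ALU src=r7,r1 held:RD_PORT  <A:1 Mu:2 Ld:2 B:0 rd:0 wr:2>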